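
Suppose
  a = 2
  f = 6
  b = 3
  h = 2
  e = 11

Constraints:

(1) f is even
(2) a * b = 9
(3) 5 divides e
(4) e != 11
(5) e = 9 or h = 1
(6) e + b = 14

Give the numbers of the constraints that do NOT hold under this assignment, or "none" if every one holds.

(1) f = 6 is even — satisfied.
(2) a * b = 2 * 3 = 6, not 9 — violated.
(3) 11 = 5*2 + 1, so 5 does not divide 11 — violated.
(4) e = 11, but 11 is required to differ — violated.
(5) e = 11 ≠ 9 and h = 2 ≠ 1; both disjuncts false — violated.
(6) e + b = 11 + 3 = 14 — satisfied.

The assignment fails constraints 2, 3, 4, and 5.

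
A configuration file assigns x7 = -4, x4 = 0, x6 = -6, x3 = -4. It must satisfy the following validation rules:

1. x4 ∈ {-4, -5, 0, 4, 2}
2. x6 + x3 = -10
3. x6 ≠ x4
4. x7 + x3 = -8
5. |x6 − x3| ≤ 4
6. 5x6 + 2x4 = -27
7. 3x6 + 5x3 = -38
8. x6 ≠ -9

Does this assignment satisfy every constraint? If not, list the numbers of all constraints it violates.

Violated: 6.

1. x4 = 0 is in {-4, -5, 0, 4, 2} — holds.
2. x6 + x3 = -6 + (-4) = -10 — holds.
3. x6 = -6, x4 = 0; distinct — holds.
4. x7 + x3 = -4 + (-4) = -8 — holds.
5. |-6 − (-4)| = 2; 2 ≤ 4 — holds.
6. 5x6 + 2x4 = 5(-6) + 2(0) = -30, not -27 — fails.
7. 3x6 + 5x3 = 3(-6) + 5(-4) = -38 — holds.
8. x6 = -6, and -6 ≠ -9 — holds.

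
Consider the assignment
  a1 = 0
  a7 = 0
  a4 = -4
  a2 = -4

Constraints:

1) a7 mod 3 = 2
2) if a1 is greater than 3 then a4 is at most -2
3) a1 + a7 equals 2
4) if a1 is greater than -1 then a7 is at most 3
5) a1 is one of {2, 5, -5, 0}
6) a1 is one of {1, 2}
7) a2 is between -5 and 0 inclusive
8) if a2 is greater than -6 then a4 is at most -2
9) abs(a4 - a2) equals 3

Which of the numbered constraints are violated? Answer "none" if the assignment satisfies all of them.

1) 0 mod 3 = 0, not 2  false
2) a1 = 0, not > 3; antecedent false, conditional vacuously true  true
3) a1 + a7 = 0 + 0 = 0, not 2  false
4) a1 = 0 > -1, so we need a7 ≤ 3; a7 = 0 ≤ 3  true
5) a1 = 0 is in {2, 5, -5, 0}  true
6) a1 = 0 is not in {1, 2}  false
7) a2 = -4 lies in [-5, 0]  true
8) a2 = -4 > -6, so we need a4 ≤ -2; a4 = -4 ≤ -2  true
9) abs(-4 - (-4)) = 0, not 3  false

Constraints 1, 3, 6, and 9 do not hold.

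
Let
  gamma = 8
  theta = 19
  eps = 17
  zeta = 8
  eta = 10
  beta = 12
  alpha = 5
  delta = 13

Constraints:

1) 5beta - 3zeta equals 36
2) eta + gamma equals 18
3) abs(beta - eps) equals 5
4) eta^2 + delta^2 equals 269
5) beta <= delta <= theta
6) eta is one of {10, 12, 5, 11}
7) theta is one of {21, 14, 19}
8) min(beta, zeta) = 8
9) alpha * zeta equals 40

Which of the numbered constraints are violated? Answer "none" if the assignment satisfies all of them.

1) 5beta - 3zeta = 5(12) - 3(8) = 36 — holds.
2) eta + gamma = 10 + 8 = 18 — holds.
3) abs(12 - 17) = 5 — holds.
4) eta^2 + delta^2 = 10^2 + 13^2 = 100 + 169 = 269 — holds.
5) values 12 <= 13 <= 19 — holds.
6) eta = 10 is in {10, 12, 5, 11} — holds.
7) theta = 19 is in {21, 14, 19} — holds.
8) min(12, 8) = 8 — holds.
9) alpha * zeta = 5 * 8 = 40 — holds.

All constraints are satisfied.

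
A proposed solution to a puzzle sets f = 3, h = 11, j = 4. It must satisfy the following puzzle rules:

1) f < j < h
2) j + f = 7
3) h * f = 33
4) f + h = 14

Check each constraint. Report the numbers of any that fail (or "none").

Yes — all constraints hold.

1) values 3 < 4 < 11  yes
2) j + f = 4 + 3 = 7  yes
3) h * f = 11 * 3 = 33  yes
4) f + h = 3 + 11 = 14  yes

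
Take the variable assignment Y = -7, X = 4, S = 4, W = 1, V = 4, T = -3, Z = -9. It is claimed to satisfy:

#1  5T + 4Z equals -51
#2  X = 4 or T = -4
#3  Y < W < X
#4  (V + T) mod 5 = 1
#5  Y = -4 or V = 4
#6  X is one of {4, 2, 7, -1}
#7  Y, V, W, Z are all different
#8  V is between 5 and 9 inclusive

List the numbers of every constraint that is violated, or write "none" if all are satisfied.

Constraint 8 does not hold.

#1 5T + 4Z = 5(-3) + 4(-9) = -51  ✓
#2 X = 4 = 4 (first disjunct)  ✓
#3 values -7 < 1 < 4  ✓
#4 V + T = 1; 1 mod 5 = 1  ✓
#5 Y = -7 ≠ -4, but V = 4 = 4 (second disjunct)  ✓
#6 X = 4 is in {4, 2, 7, -1}  ✓
#7 values -7, 4, 1, -9 are pairwise distinct  ✓
#8 V = 4 is outside [5, 9]  ✗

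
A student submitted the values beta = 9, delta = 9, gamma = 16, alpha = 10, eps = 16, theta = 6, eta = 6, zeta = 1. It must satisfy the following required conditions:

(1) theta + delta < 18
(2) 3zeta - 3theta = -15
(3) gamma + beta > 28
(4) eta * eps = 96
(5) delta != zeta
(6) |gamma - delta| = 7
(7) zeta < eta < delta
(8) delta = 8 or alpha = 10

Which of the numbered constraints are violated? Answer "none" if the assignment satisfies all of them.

(1) theta + delta = 6 + 9 = 15; 15 < 18  OK
(2) 3zeta - 3theta = 3(1) - 3(6) = -15  OK
(3) gamma + beta = 16 + 9 = 25; 25 ≤ 28, bound 28 not met  FAIL
(4) eta * eps = 6 * 16 = 96  OK
(5) delta = 9, zeta = 1; distinct  OK
(6) |16 - 9| = 7  OK
(7) values 1 < 6 < 9  OK
(8) delta = 9 ≠ 8, but alpha = 10 = 10 (second disjunct)  OK

The assignment fails constraint 3.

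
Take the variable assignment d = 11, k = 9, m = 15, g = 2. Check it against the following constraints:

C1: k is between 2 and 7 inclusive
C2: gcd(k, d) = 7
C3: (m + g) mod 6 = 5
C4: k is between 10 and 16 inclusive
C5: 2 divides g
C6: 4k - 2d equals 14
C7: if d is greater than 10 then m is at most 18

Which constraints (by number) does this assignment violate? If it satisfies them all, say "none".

C1: k = 9 is outside [2, 7]  no
C2: gcd(9, 11) = 1, not 7  no
C3: m + g = 17; 17 mod 6 = 5  yes
C4: k = 9 is outside [10, 16]  no
C5: 2 / 2 = 1, so 2 divides 2  yes
C6: 4k - 2d = 4(9) - 2(11) = 14  yes
C7: d = 11 > 10, so we need m ≤ 18; m = 15 ≤ 18  yes

Constraints 1, 2, and 4 are violated.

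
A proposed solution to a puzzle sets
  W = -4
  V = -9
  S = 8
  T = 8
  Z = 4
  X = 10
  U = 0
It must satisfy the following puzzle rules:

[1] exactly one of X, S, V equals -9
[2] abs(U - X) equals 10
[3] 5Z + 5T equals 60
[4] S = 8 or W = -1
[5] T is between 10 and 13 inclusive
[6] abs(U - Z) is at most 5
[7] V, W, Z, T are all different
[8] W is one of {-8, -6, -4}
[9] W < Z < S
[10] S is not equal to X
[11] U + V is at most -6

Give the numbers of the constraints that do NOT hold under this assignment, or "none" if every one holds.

The assignment fails constraint 5.

[1] X=10, S=8, V=-9; 1 of them equals -9 — OK.
[2] abs(0 - 10) = 10 — OK.
[3] 5Z + 5T = 5(4) + 5(8) = 60 — OK.
[4] S = 8 = 8 (first disjunct) — OK.
[5] T = 8 is outside [10, 13] — violated.
[6] abs(0 - 4) = 4; 4 ≤ 5 — OK.
[7] values -9, -4, 4, 8 are pairwise distinct — OK.
[8] W = -4 is in {-8, -6, -4} — OK.
[9] values -4 < 4 < 8 — OK.
[10] S = 8, X = 10; distinct — OK.
[11] U + V = 0 + (-9) = -9; -9 ≤ -6 — OK.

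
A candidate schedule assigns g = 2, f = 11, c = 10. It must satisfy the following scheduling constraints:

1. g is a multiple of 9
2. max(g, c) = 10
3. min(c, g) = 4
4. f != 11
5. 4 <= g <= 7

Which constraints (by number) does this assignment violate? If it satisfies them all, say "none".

Violated: 1, 3, 4, and 5.

1. 2 = 9*0 + 2, so 9 does not divide 2 — violated.
2. max(2, 10) = 10 — OK.
3. min(10, 2) = 2, not 4 — violated.
4. f = 11, but 11 is required to differ — violated.
5. g = 2 is outside [4, 7] — violated.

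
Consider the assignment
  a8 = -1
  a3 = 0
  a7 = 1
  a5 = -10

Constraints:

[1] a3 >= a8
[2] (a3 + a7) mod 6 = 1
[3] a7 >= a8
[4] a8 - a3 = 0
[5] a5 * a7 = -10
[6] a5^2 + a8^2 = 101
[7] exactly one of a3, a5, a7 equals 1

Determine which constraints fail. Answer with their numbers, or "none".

Constraint 4 is violated.

[1] a3 = 0, a8 = -1; 0 ≥ -1  true
[2] a3 + a7 = 1; 1 mod 6 = 1  true
[3] a7 = 1, a8 = -1; 1 ≥ -1  true
[4] a8 - a3 = -1 - 0 = -1, not 0  false
[5] a5 * a7 = -10 * 1 = -10  true
[6] a5^2 + a8^2 = (-10)^2 + (-1)^2 = 100 + 1 = 101  true
[7] a3=0, a5=-10, a7=1; 1 of them equals 1  true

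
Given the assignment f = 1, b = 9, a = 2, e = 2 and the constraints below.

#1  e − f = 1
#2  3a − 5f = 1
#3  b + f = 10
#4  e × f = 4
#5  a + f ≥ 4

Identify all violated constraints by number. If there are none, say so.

#1 e − f = 2 − 1 = 1 — OK.
#2 3a − 5f = 3(2) − 5(1) = 1 — OK.
#3 b + f = 9 + 1 = 10 — OK.
#4 e × f = 2 × 1 = 2, not 4 — violated.
#5 a + f = 2 + 1 = 3; 3 < 4, bound 4 not met — violated.

Constraints 4 and 5 do not hold.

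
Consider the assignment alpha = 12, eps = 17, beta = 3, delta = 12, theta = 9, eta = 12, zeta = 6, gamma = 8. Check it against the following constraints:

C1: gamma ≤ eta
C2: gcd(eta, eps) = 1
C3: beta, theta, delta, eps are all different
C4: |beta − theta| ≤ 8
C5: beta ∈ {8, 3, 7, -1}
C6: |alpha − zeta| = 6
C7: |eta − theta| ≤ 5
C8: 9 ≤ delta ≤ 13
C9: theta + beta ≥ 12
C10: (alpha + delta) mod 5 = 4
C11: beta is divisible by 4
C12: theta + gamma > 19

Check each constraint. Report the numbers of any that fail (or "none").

No — constraints 11 and 12 are not satisfied.

C1: gamma = 8, eta = 12; 8 ≤ 12 — holds.
C2: gcd(12, 17) = 1 — holds.
C3: values 3, 9, 12, 17 are pairwise distinct — holds.
C4: |3 − 9| = 6; 6 ≤ 8 — holds.
C5: beta = 3 is in {8, 3, 7, -1} — holds.
C6: |12 − 6| = 6 — holds.
C7: |12 − 9| = 3; 3 ≤ 5 — holds.
C8: delta = 12 lies in [9, 13] — holds.
C9: theta + beta = 9 + 3 = 12; 12 ≥ 12 — holds.
C10: alpha + delta = 24; 24 mod 5 = 4 — holds.
C11: 3 = 4×0 + 3, so 4 does not divide 3 — fails.
C12: theta + gamma = 9 + 8 = 17; 17 ≤ 19, bound 19 not met — fails.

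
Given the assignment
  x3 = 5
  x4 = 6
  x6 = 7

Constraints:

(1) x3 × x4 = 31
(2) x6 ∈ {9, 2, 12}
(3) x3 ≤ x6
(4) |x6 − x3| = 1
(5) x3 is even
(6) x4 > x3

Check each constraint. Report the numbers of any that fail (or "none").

(1) x3 × x4 = 5 × 6 = 30, not 31  FAIL
(2) x6 = 7 is not in {9, 2, 12}  FAIL
(3) x3 = 5, x6 = 7; 5 ≤ 7  OK
(4) |7 − 5| = 2, not 1  FAIL
(5) x3 = 5 is odd  FAIL
(6) x4 = 6, x3 = 5; 6 > 5  OK

Constraints 1, 2, 4, 5 are violated.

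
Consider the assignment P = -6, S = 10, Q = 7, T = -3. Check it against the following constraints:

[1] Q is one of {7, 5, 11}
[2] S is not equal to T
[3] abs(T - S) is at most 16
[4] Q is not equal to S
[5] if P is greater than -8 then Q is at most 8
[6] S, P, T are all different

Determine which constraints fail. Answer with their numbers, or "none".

Yes — all constraints hold.

[1] Q = 7 is in {7, 5, 11} — holds.
[2] S = 10, T = -3; distinct — holds.
[3] abs(-3 - 10) = 13; 13 ≤ 16 — holds.
[4] Q = 7, S = 10; distinct — holds.
[5] P = -6 > -8, so we need Q ≤ 8; Q = 7 ≤ 8 — holds.
[6] values 10, -6, -3 are pairwise distinct — holds.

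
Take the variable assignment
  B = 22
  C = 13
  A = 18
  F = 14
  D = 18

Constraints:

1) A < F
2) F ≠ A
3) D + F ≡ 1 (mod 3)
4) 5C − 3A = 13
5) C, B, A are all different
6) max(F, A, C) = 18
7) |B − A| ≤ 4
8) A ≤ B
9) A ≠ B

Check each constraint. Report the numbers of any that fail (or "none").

No — constraints 1, 3, and 4 are not satisfied.

1) A = 18, F = 14; 18 ≥ 14 (want <) — does not hold.
2) F = 14, A = 18; distinct — holds.
3) D + F = 32; 32 mod 3 = 2, not 1 — does not hold.
4) 5C − 3A = 5(13) − 3(18) = 11, not 13 — does not hold.
5) values 13, 22, 18 are pairwise distinct — holds.
6) max(14, 18, 13) = 18 — holds.
7) |22 − 18| = 4; 4 ≤ 4 — holds.
8) A = 18, B = 22; 18 ≤ 22 — holds.
9) A = 18, B = 22; distinct — holds.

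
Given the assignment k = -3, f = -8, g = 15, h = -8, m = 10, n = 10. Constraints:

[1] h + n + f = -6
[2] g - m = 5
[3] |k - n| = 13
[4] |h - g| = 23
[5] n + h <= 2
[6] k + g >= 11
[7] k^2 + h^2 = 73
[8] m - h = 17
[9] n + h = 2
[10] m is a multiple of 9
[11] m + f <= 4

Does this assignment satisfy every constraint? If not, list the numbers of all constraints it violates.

[1] h + n + f = -8 + 10 + (-8) = -6 — holds.
[2] g - m = 15 - 10 = 5 — holds.
[3] |-3 - 10| = 13 — holds.
[4] |-8 - 15| = 23 — holds.
[5] n + h = 10 + (-8) = 2; 2 ≤ 2 — holds.
[6] k + g = -3 + 15 = 12; 12 ≥ 11 — holds.
[7] k^2 + h^2 = (-3)^2 + (-8)^2 = 9 + 64 = 73 — holds.
[8] m - h = 10 - (-8) = 18, not 17 — does not hold.
[9] n + h = 10 + (-8) = 2 — holds.
[10] 10 = 9*1 + 1, so 9 does not divide 10 — does not hold.
[11] m + f = 10 + (-8) = 2; 2 ≤ 4 — holds.

No — constraints 8, 10 are not satisfied.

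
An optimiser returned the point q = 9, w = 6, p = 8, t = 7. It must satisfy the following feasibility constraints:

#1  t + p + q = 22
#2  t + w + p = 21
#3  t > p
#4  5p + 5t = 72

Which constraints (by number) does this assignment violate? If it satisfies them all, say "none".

Constraints 1, 3, and 4 are violated.

#1 t + p + q = 7 + 8 + 9 = 24, not 22 — does not hold.
#2 t + w + p = 7 + 6 + 8 = 21 — holds.
#3 t = 7, p = 8; 7 ≤ 8 (want >) — does not hold.
#4 5p + 5t = 5(8) + 5(7) = 75, not 72 — does not hold.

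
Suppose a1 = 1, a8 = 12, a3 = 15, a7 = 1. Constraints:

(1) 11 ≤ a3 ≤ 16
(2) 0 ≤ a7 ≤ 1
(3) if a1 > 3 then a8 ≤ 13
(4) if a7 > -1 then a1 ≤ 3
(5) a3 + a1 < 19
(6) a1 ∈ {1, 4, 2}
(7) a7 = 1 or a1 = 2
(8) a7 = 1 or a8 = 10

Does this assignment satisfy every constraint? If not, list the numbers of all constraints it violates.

(1) a3 = 15 lies in [11, 16] — holds.
(2) a7 = 1 lies in [0, 1] — holds.
(3) a1 = 1, not > 3; antecedent false, conditional vacuously true — holds.
(4) a7 = 1 > -1, so we need a1 ≤ 3; a1 = 1 ≤ 3 — holds.
(5) a3 + a1 = 15 + 1 = 16; 16 < 19 — holds.
(6) a1 = 1 is in {1, 4, 2} — holds.
(7) a7 = 1 = 1 (first disjunct) — holds.
(8) a7 = 1 = 1 (first disjunct) — holds.

All constraints are satisfied.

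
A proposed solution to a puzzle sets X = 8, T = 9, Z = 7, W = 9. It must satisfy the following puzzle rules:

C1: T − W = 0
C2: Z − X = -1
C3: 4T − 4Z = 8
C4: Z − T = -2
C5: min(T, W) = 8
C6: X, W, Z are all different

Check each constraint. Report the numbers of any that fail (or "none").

Constraint 5 does not hold.

C1: T − W = 9 − 9 = 0  holds
C2: Z − X = 7 − 8 = -1  holds
C3: 4T − 4Z = 4(9) − 4(7) = 8  holds
C4: Z − T = 7 − 9 = -2  holds
C5: min(9, 9) = 9, not 8  fails
C6: values 8, 9, 7 are pairwise distinct  holds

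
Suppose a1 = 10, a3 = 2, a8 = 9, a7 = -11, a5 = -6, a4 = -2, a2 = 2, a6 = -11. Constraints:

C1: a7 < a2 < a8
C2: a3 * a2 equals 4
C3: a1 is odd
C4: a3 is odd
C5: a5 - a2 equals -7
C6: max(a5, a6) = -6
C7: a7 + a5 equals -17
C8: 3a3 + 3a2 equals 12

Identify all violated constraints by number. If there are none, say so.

No — constraints 3, 4, 5 are not satisfied.

C1: values -11 < 2 < 9 — OK.
C2: a3 * a2 = 2 * 2 = 4 — OK.
C3: a1 = 10 is even — violated.
C4: a3 = 2 is even — violated.
C5: a5 - a2 = -6 - 2 = -8, not -7 — violated.
C6: max(-6, -11) = -6 — OK.
C7: a7 + a5 = -11 + (-6) = -17 — OK.
C8: 3a3 + 3a2 = 3(2) + 3(2) = 12 — OK.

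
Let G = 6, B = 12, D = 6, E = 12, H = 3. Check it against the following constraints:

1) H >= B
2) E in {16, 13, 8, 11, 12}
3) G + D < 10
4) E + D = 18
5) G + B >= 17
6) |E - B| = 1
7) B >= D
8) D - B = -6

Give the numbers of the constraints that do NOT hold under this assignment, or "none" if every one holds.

1) H = 3, B = 12; 3 < 12 (want ≥) — violated.
2) E = 12 is in {16, 13, 8, 11, 12} — satisfied.
3) G + D = 6 + 6 = 12; 12 ≥ 10, bound 10 not met — violated.
4) E + D = 12 + 6 = 18 — satisfied.
5) G + B = 6 + 12 = 18; 18 ≥ 17 — satisfied.
6) |12 - 12| = 0, not 1 — violated.
7) B = 12, D = 6; 12 ≥ 6 — satisfied.
8) D - B = 6 - 12 = -6 — satisfied.

No — constraints 1, 3, 6 are not satisfied.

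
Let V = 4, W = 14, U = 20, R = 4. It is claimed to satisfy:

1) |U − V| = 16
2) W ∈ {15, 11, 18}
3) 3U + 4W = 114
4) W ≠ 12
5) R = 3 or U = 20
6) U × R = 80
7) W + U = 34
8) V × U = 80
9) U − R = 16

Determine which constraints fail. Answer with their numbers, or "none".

1) |20 − 4| = 16 — satisfied.
2) W = 14 is not in {15, 11, 18} — violated.
3) 3U + 4W = 3(20) + 4(14) = 116, not 114 — violated.
4) W = 14, and 14 ≠ 12 — satisfied.
5) R = 4 ≠ 3, but U = 20 = 20 (second disjunct) — satisfied.
6) U × R = 20 × 4 = 80 — satisfied.
7) W + U = 14 + 20 = 34 — satisfied.
8) V × U = 4 × 20 = 80 — satisfied.
9) U − R = 20 − 4 = 16 — satisfied.

No — constraints 2, 3 are not satisfied.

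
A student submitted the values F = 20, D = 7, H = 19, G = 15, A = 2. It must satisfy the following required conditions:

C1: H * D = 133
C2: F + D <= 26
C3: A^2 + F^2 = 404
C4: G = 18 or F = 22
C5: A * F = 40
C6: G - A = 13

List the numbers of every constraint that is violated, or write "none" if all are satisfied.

C1: H * D = 19 * 7 = 133 — satisfied.
C2: F + D = 20 + 7 = 27; 27 > 26, bound 26 not met — violated.
C3: A^2 + F^2 = 2^2 + 20^2 = 4 + 400 = 404 — satisfied.
C4: G = 15 ≠ 18 and F = 20 ≠ 22; both disjuncts false — violated.
C5: A * F = 2 * 20 = 40 — satisfied.
C6: G - A = 15 - 2 = 13 — satisfied.

Constraints 2, 4 do not hold.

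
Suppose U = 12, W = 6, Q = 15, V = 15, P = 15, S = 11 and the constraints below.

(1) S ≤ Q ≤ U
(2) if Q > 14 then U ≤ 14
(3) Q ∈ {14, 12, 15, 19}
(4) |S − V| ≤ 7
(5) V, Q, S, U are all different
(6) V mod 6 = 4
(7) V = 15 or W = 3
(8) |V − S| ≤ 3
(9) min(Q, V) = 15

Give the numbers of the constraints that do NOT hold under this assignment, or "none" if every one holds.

(1) values 11, 15, 12; Q = 15 is not ≤ U = 12  FAIL
(2) Q = 15 > 14, so we need U ≤ 14; U = 12 ≤ 14  OK
(3) Q = 15 is in {14, 12, 15, 19}  OK
(4) |11 − 15| = 4; 4 ≤ 7  OK
(5) V = Q = 15, not all different  FAIL
(6) 15 mod 6 = 3, not 4  FAIL
(7) V = 15 = 15 (first disjunct)  OK
(8) |15 − 11| = 4; 4 > 3, exceeds bound 3  FAIL
(9) min(15, 15) = 15  OK

Constraints 1, 5, 6, and 8 are violated.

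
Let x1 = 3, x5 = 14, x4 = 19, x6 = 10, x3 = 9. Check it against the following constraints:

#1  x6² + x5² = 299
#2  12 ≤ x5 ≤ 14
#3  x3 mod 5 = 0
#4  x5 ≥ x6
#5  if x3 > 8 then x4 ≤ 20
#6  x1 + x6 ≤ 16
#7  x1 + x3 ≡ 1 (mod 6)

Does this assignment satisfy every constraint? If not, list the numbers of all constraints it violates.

Violated: 1, 3, and 7.

#1 x6² + x5² = 10² + 14² = 100 + 196 = 296, not 299 — violated.
#2 x5 = 14 lies in [12, 14] — satisfied.
#3 9 mod 5 = 4, not 0 — violated.
#4 x5 = 14, x6 = 10; 14 ≥ 10 — satisfied.
#5 x3 = 9 > 8, so we need x4 ≤ 20; x4 = 19 ≤ 20 — satisfied.
#6 x1 + x6 = 3 + 10 = 13; 13 ≤ 16 — satisfied.
#7 x1 + x3 = 12; 12 mod 6 = 0, not 1 — violated.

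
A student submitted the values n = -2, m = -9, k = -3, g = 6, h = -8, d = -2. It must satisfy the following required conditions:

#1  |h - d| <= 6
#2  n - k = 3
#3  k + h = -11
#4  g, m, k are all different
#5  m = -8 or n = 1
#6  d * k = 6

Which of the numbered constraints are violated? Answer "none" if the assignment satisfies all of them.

No — constraints 2, 5 are not satisfied.

#1 |-8 - (-2)| = 6; 6 ≤ 6  yes
#2 n - k = -2 - (-3) = 1, not 3  no
#3 k + h = -3 + (-8) = -11  yes
#4 values 6, -9, -3 are pairwise distinct  yes
#5 m = -9 ≠ -8 and n = -2 ≠ 1; both disjuncts false  no
#6 d * k = -2 * (-3) = 6  yes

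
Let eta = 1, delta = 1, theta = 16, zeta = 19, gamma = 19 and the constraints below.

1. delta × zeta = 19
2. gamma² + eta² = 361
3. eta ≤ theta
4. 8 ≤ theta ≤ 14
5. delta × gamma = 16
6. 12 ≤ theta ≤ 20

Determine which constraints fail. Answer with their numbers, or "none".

The assignment fails constraints 2, 4, 5.

1. delta × zeta = 1 × 19 = 19 — satisfied.
2. gamma² + eta² = 19² + 1² = 361 + 1 = 362, not 361 — violated.
3. eta = 1, theta = 16; 1 ≤ 16 — satisfied.
4. theta = 16 is outside [8, 14] — violated.
5. delta × gamma = 1 × 19 = 19, not 16 — violated.
6. theta = 16 lies in [12, 20] — satisfied.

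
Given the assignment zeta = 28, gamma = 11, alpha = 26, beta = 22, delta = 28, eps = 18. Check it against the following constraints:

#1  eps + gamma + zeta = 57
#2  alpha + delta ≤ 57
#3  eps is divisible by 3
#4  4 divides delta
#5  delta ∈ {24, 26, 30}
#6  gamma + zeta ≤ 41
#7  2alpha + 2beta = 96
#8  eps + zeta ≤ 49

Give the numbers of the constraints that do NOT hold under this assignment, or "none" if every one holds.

#1 eps + gamma + zeta = 18 + 11 + 28 = 57 — holds.
#2 alpha + delta = 26 + 28 = 54; 54 ≤ 57 — holds.
#3 18 / 3 = 6, so 3 divides 18 — holds.
#4 28 / 4 = 7, so 4 divides 28 — holds.
#5 delta = 28 is not in {24, 26, 30} — fails.
#6 gamma + zeta = 11 + 28 = 39; 39 ≤ 41 — holds.
#7 2alpha + 2beta = 2(26) + 2(22) = 96 — holds.
#8 eps + zeta = 18 + 28 = 46; 46 ≤ 49 — holds.

Constraint 5 does not hold.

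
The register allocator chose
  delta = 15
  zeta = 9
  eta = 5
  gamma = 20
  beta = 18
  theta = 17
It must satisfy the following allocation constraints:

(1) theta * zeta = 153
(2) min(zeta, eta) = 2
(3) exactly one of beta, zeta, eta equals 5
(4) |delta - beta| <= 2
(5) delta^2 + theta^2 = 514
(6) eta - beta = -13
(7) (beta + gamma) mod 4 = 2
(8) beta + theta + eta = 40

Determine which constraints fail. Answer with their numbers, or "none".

(1) theta * zeta = 17 * 9 = 153 — holds.
(2) min(9, 5) = 5, not 2 — does not hold.
(3) beta=18, zeta=9, eta=5; 1 of them equals 5 — holds.
(4) |15 - 18| = 3; 3 > 2, exceeds bound 2 — does not hold.
(5) delta^2 + theta^2 = 15^2 + 17^2 = 225 + 289 = 514 — holds.
(6) eta - beta = 5 - 18 = -13 — holds.
(7) beta + gamma = 38; 38 mod 4 = 2 — holds.
(8) beta + theta + eta = 18 + 17 + 5 = 40 — holds.

Violated: 2 and 4.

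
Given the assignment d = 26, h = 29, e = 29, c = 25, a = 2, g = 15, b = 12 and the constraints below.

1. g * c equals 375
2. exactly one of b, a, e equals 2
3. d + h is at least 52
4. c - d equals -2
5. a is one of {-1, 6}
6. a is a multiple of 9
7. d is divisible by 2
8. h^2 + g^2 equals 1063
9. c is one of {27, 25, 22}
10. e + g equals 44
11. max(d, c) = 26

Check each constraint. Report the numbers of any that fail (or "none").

Constraints 4, 5, 6, and 8 are violated.

1. g * c = 15 * 25 = 375 — holds.
2. b=12, a=2, e=29; 1 of them equals 2 — holds.
3. d + h = 26 + 29 = 55; 55 ≥ 52 — holds.
4. c - d = 25 - 26 = -1, not -2 — fails.
5. a = 2 is not in {-1, 6} — fails.
6. 2 = 9*0 + 2, so 9 does not divide 2 — fails.
7. 26 / 2 = 13, so 2 divides 26 — holds.
8. h^2 + g^2 = 29^2 + 15^2 = 841 + 225 = 1066, not 1063 — fails.
9. c = 25 is in {27, 25, 22} — holds.
10. e + g = 29 + 15 = 44 — holds.
11. max(26, 25) = 26 — holds.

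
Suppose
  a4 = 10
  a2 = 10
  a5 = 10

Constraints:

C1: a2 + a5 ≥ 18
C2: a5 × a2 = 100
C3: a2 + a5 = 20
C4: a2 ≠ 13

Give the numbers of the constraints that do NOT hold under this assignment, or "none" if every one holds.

The assignment satisfies every constraint.

C1: a2 + a5 = 10 + 10 = 20; 20 ≥ 18 — holds.
C2: a5 × a2 = 10 × 10 = 100 — holds.
C3: a2 + a5 = 10 + 10 = 20 — holds.
C4: a2 = 10, and 10 ≠ 13 — holds.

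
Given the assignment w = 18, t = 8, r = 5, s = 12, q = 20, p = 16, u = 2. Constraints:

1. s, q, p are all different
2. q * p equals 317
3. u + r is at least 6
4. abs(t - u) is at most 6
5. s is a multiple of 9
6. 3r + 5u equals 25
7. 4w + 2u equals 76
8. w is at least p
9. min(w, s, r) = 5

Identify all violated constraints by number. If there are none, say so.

1. values 12, 20, 16 are pairwise distinct — OK.
2. q * p = 20 * 16 = 320, not 317 — violated.
3. u + r = 2 + 5 = 7; 7 ≥ 6 — OK.
4. abs(8 - 2) = 6; 6 ≤ 6 — OK.
5. 12 = 9*1 + 3, so 9 does not divide 12 — violated.
6. 3r + 5u = 3(5) + 5(2) = 25 — OK.
7. 4w + 2u = 4(18) + 2(2) = 76 — OK.
8. w = 18, p = 16; 18 ≥ 16 — OK.
9. min(18, 12, 5) = 5 — OK.

No — constraints 2, 5 are not satisfied.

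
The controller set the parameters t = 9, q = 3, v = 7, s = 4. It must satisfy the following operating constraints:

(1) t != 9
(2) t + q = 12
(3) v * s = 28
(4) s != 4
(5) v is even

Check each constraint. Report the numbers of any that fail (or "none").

The assignment fails constraints 1, 4, 5.

(1) t = 9, but 9 is required to differ  ✘
(2) t + q = 9 + 3 = 12  ✔
(3) v * s = 7 * 4 = 28  ✔
(4) s = 4, but 4 is required to differ  ✘
(5) v = 7 is odd  ✘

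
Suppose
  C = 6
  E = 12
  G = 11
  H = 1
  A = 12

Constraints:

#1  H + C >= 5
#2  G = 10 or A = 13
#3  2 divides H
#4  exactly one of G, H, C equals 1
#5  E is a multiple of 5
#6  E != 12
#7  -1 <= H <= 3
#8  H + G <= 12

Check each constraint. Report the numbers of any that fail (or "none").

Constraints 2, 3, 5, and 6 do not hold.

#1 H + C = 1 + 6 = 7; 7 ≥ 5 — satisfied.
#2 G = 11 ≠ 10 and A = 12 ≠ 13; both disjuncts false — violated.
#3 1 = 2*0 + 1, so 2 does not divide 1 — violated.
#4 G=11, H=1, C=6; 1 of them equals 1 — satisfied.
#5 12 = 5*2 + 2, so 5 does not divide 12 — violated.
#6 E = 12, but 12 is required to differ — violated.
#7 H = 1 lies in [-1, 3] — satisfied.
#8 H + G = 1 + 11 = 12; 12 ≤ 12 — satisfied.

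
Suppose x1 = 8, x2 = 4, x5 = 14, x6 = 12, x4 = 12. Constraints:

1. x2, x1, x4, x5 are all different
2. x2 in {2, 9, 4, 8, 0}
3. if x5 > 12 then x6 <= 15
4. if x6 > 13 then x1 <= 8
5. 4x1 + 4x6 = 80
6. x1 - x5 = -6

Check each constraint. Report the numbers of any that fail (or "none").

No violations.

1. values 4, 8, 12, 14 are pairwise distinct — OK.
2. x2 = 4 is in {2, 9, 4, 8, 0} — OK.
3. x5 = 14 > 12, so we need x6 ≤ 15; x6 = 12 ≤ 15 — OK.
4. x6 = 12, not > 13; antecedent false, conditional vacuously true — OK.
5. 4x1 + 4x6 = 4(8) + 4(12) = 80 — OK.
6. x1 - x5 = 8 - 14 = -6 — OK.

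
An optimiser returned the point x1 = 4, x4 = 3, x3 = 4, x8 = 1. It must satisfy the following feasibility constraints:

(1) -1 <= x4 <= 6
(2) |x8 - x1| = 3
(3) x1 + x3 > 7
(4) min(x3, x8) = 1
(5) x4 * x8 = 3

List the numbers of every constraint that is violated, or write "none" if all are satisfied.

Yes — all constraints hold.

(1) x4 = 3 lies in [-1, 6] — holds.
(2) |1 - 4| = 3 — holds.
(3) x1 + x3 = 4 + 4 = 8; 8 > 7 — holds.
(4) min(4, 1) = 1 — holds.
(5) x4 * x8 = 3 * 1 = 3 — holds.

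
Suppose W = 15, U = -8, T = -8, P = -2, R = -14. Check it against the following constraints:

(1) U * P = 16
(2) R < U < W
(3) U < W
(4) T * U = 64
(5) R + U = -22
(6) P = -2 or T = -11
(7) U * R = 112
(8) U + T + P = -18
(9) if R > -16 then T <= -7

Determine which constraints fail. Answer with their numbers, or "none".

None — every constraint holds.

(1) U * P = -8 * (-2) = 16  yes
(2) values -14 < -8 < 15  yes
(3) U = -8, W = 15; -8 < 15  yes
(4) T * U = -8 * (-8) = 64  yes
(5) R + U = -14 + (-8) = -22  yes
(6) P = -2 = -2 (first disjunct)  yes
(7) U * R = -8 * (-14) = 112  yes
(8) U + T + P = -8 + (-8) + (-2) = -18  yes
(9) R = -14 > -16, so we need T ≤ -7; T = -8 ≤ -7  yes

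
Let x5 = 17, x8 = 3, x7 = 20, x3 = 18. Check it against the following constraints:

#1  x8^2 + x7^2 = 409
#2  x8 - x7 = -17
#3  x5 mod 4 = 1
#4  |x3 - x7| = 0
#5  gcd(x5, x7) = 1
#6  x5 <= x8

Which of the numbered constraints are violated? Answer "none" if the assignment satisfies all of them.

Constraints 4 and 6 are violated.

#1 x8^2 + x7^2 = 3^2 + 20^2 = 9 + 400 = 409 — holds.
#2 x8 - x7 = 3 - 20 = -17 — holds.
#3 17 mod 4 = 1 — holds.
#4 |18 - 20| = 2, not 0 — fails.
#5 gcd(17, 20) = 1 — holds.
#6 x5 = 17, x8 = 3; 17 > 3 (want ≤) — fails.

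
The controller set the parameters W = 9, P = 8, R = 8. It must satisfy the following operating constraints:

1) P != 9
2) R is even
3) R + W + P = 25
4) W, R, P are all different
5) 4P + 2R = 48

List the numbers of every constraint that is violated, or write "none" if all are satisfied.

Violated: 4.

1) P = 8, and 8 ≠ 9  true
2) R = 8 is even  true
3) R + W + P = 8 + 9 + 8 = 25  true
4) R = P = 8, not all different  false
5) 4P + 2R = 4(8) + 2(8) = 48  true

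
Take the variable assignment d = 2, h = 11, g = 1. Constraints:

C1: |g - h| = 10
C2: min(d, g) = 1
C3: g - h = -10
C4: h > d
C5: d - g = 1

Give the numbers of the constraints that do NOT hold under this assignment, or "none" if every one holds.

C1: |1 - 11| = 10  true
C2: min(2, 1) = 1  true
C3: g - h = 1 - 11 = -10  true
C4: h = 11, d = 2; 11 > 2  true
C5: d - g = 2 - 1 = 1  true

Yes — all constraints hold.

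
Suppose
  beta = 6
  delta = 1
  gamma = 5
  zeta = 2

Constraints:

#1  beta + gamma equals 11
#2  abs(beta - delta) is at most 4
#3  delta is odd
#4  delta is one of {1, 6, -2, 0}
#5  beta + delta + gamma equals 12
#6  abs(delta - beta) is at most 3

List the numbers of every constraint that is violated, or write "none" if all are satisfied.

Constraints 2 and 6 do not hold.

#1 beta + gamma = 6 + 5 = 11 — holds.
#2 abs(6 - 1) = 5; 5 > 4, exceeds bound 4 — does not hold.
#3 delta = 1 is odd — holds.
#4 delta = 1 is in {1, 6, -2, 0} — holds.
#5 beta + delta + gamma = 6 + 1 + 5 = 12 — holds.
#6 abs(1 - 6) = 5; 5 > 3, exceeds bound 3 — does not hold.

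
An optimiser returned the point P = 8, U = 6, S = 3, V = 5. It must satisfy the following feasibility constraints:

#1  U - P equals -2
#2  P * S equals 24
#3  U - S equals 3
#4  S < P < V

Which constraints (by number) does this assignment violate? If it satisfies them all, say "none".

#1 U - P = 6 - 8 = -2  true
#2 P * S = 8 * 3 = 24  true
#3 U - S = 6 - 3 = 3  true
#4 values 3, 8, 5; P = 8 is not < V = 5  false

The assignment fails constraint 4.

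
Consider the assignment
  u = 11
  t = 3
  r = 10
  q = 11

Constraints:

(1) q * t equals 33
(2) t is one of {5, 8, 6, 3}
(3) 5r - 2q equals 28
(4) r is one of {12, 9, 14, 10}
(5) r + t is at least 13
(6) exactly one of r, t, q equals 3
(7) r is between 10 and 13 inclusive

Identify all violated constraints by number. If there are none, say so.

(1) q * t = 11 * 3 = 33  yes
(2) t = 3 is in {5, 8, 6, 3}  yes
(3) 5r - 2q = 5(10) - 2(11) = 28  yes
(4) r = 10 is in {12, 9, 14, 10}  yes
(5) r + t = 10 + 3 = 13; 13 ≥ 13  yes
(6) r=10, t=3, q=11; 1 of them equals 3  yes
(7) r = 10 lies in [10, 13]  yes

All constraints are satisfied.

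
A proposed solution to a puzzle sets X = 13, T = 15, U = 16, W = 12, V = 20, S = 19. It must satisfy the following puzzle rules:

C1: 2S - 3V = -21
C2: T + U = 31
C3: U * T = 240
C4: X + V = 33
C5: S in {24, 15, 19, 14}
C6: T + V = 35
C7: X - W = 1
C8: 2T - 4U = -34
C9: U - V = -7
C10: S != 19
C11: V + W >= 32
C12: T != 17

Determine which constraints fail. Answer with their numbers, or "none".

C1: 2S - 3V = 2(19) - 3(20) = -22, not -21  fails
C2: T + U = 15 + 16 = 31  holds
C3: U * T = 16 * 15 = 240  holds
C4: X + V = 13 + 20 = 33  holds
C5: S = 19 is in {24, 15, 19, 14}  holds
C6: T + V = 15 + 20 = 35  holds
C7: X - W = 13 - 12 = 1  holds
C8: 2T - 4U = 2(15) - 4(16) = -34  holds
C9: U - V = 16 - 20 = -4, not -7  fails
C10: S = 19, but 19 is required to differ  fails
C11: V + W = 20 + 12 = 32; 32 ≥ 32  holds
C12: T = 15, and 15 ≠ 17  holds

Constraints 1, 9, and 10 do not hold.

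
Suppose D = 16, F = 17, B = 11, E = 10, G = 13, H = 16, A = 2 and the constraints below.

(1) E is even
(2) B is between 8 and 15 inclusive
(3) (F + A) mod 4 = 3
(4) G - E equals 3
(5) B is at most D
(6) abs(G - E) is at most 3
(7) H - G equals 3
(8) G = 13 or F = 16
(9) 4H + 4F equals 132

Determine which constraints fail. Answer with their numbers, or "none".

No violations.

(1) E = 10 is even  ✔
(2) B = 11 lies in [8, 15]  ✔
(3) F + A = 19; 19 mod 4 = 3  ✔
(4) G - E = 13 - 10 = 3  ✔
(5) B = 11, D = 16; 11 ≤ 16  ✔
(6) abs(13 - 10) = 3; 3 ≤ 3  ✔
(7) H - G = 16 - 13 = 3  ✔
(8) G = 13 = 13 (first disjunct)  ✔
(9) 4H + 4F = 4(16) + 4(17) = 132  ✔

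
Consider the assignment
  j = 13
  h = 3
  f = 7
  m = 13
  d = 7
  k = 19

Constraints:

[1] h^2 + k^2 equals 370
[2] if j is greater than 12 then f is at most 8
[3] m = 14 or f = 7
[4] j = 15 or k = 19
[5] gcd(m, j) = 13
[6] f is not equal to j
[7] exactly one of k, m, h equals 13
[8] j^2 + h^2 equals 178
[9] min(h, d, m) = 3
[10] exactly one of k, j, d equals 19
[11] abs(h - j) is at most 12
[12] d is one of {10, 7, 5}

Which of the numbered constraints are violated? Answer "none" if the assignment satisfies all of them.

None — every constraint holds.

[1] h^2 + k^2 = 3^2 + 19^2 = 9 + 361 = 370  yes
[2] j = 13 > 12, so we need f ≤ 8; f = 7 ≤ 8  yes
[3] m = 13 ≠ 14, but f = 7 = 7 (second disjunct)  yes
[4] j = 13 ≠ 15, but k = 19 = 19 (second disjunct)  yes
[5] gcd(13, 13) = 13  yes
[6] f = 7, j = 13; distinct  yes
[7] k=19, m=13, h=3; 1 of them equals 13  yes
[8] j^2 + h^2 = 13^2 + 3^2 = 169 + 9 = 178  yes
[9] min(3, 7, 13) = 3  yes
[10] k=19, j=13, d=7; 1 of them equals 19  yes
[11] abs(3 - 13) = 10; 10 ≤ 12  yes
[12] d = 7 is in {10, 7, 5}  yes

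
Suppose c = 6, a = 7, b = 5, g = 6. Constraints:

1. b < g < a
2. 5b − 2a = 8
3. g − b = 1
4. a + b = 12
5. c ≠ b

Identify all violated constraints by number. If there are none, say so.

1. values 5 < 6 < 7 — satisfied.
2. 5b − 2a = 5(5) − 2(7) = 11, not 8 — violated.
3. g − b = 6 − 5 = 1 — satisfied.
4. a + b = 7 + 5 = 12 — satisfied.
5. c = 6, b = 5; distinct — satisfied.

Violated: 2.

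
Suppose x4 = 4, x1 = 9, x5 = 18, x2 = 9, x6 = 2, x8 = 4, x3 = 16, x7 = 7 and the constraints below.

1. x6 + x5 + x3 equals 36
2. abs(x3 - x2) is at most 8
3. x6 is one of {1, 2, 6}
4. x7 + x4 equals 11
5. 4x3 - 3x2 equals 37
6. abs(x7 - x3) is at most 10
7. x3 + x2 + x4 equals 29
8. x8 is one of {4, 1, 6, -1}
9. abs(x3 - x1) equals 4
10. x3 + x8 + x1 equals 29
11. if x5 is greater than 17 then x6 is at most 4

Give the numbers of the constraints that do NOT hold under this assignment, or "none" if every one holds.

1. x6 + x5 + x3 = 2 + 18 + 16 = 36 — OK.
2. abs(16 - 9) = 7; 7 ≤ 8 — OK.
3. x6 = 2 is in {1, 2, 6} — OK.
4. x7 + x4 = 7 + 4 = 11 — OK.
5. 4x3 - 3x2 = 4(16) - 3(9) = 37 — OK.
6. abs(7 - 16) = 9; 9 ≤ 10 — OK.
7. x3 + x2 + x4 = 16 + 9 + 4 = 29 — OK.
8. x8 = 4 is in {4, 1, 6, -1} — OK.
9. abs(16 - 9) = 7, not 4 — violated.
10. x3 + x8 + x1 = 16 + 4 + 9 = 29 — OK.
11. x5 = 18 > 17, so we need x6 ≤ 4; x6 = 2 ≤ 4 — OK.

Constraint 9 is violated.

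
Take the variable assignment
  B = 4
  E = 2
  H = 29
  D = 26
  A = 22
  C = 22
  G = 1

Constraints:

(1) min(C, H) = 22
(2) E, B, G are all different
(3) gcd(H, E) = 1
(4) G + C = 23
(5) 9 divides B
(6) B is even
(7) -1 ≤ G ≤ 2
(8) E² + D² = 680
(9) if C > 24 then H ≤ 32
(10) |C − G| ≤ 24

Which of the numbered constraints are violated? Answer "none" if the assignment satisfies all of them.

The assignment fails constraint 5.

(1) min(22, 29) = 22  ✔
(2) values 2, 4, 1 are pairwise distinct  ✔
(3) gcd(29, 2) = 1  ✔
(4) G + C = 1 + 22 = 23  ✔
(5) 4 = 9×0 + 4, so 9 does not divide 4  ✘
(6) B = 4 is even  ✔
(7) G = 1 lies in [-1, 2]  ✔
(8) E² + D² = 2² + 26² = 4 + 676 = 680  ✔
(9) C = 22, not > 24; antecedent false, conditional vacuously true  ✔
(10) |22 − 1| = 21; 21 ≤ 24  ✔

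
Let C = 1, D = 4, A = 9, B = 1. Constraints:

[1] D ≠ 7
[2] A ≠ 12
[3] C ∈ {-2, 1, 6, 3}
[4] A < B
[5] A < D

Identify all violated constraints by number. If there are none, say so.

Constraints 4 and 5 do not hold.

[1] D = 4, and 4 ≠ 7  yes
[2] A = 9, and 9 ≠ 12  yes
[3] C = 1 is in {-2, 1, 6, 3}  yes
[4] A = 9, B = 1; 9 ≥ 1 (want <)  no
[5] A = 9, D = 4; 9 ≥ 4 (want <)  no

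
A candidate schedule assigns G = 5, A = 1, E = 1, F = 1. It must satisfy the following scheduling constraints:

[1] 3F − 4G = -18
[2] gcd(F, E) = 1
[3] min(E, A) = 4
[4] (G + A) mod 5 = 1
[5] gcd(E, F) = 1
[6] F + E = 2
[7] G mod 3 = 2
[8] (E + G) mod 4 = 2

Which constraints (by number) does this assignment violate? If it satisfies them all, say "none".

No — constraints 1, 3 are not satisfied.

[1] 3F − 4G = 3(1) − 4(5) = -17, not -18  fails
[2] gcd(1, 1) = 1  holds
[3] min(1, 1) = 1, not 4  fails
[4] G + A = 6; 6 mod 5 = 1  holds
[5] gcd(1, 1) = 1  holds
[6] F + E = 1 + 1 = 2  holds
[7] 5 mod 3 = 2  holds
[8] E + G = 6; 6 mod 4 = 2  holds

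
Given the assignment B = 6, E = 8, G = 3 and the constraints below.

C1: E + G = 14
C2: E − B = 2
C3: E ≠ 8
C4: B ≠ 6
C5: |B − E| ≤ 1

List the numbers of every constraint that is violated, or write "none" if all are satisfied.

No — constraints 1, 3, 4, 5 are not satisfied.

C1: E + G = 8 + 3 = 11, not 14 — does not hold.
C2: E − B = 8 − 6 = 2 — holds.
C3: E = 8, but 8 is required to differ — does not hold.
C4: B = 6, but 6 is required to differ — does not hold.
C5: |6 − 8| = 2; 2 > 1, exceeds bound 1 — does not hold.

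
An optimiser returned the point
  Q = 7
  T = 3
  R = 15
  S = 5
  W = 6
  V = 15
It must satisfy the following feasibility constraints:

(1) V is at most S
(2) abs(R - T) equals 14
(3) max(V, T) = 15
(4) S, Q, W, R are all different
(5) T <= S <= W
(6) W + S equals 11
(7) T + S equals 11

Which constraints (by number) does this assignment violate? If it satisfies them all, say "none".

(1) V = 15, S = 5; 15 > 5 (want ≤) — does not hold.
(2) abs(15 - 3) = 12, not 14 — does not hold.
(3) max(15, 3) = 15 — holds.
(4) values 5, 7, 6, 15 are pairwise distinct — holds.
(5) values 3 <= 5 <= 6 — holds.
(6) W + S = 6 + 5 = 11 — holds.
(7) T + S = 3 + 5 = 8, not 11 — does not hold.

Constraints 1, 2, and 7 do not hold.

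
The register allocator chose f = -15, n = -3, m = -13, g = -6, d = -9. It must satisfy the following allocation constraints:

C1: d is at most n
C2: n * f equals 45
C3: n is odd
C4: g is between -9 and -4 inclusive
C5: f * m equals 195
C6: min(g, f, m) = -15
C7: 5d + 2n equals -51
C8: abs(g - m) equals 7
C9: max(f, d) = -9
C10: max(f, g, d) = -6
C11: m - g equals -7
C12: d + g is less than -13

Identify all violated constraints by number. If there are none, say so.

C1: d = -9, n = -3; -9 ≤ -3  holds
C2: n * f = -3 * (-15) = 45  holds
C3: n = -3 is odd  holds
C4: g = -6 lies in [-9, -4]  holds
C5: f * m = -15 * (-13) = 195  holds
C6: min(-6, -15, -13) = -15  holds
C7: 5d + 2n = 5(-9) + 2(-3) = -51  holds
C8: abs(-6 - (-13)) = 7  holds
C9: max(-15, -9) = -9  holds
C10: max(-15, -6, -9) = -6  holds
C11: m - g = -13 - (-6) = -7  holds
C12: d + g = -9 + (-6) = -15; -15 < -13  holds

All constraints are satisfied.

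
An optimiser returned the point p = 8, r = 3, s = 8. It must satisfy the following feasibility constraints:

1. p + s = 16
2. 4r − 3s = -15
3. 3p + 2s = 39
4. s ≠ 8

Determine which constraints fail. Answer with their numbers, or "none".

Violated: 2, 3, 4.

1. p + s = 8 + 8 = 16 — satisfied.
2. 4r − 3s = 4(3) − 3(8) = -12, not -15 — violated.
3. 3p + 2s = 3(8) + 2(8) = 40, not 39 — violated.
4. s = 8, but 8 is required to differ — violated.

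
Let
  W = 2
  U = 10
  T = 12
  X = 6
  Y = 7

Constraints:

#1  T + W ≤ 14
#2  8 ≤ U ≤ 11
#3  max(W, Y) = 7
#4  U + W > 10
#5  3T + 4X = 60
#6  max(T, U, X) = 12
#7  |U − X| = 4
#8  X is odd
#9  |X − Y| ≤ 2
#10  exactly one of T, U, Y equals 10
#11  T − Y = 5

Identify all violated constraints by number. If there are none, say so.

Constraint 8 is violated.

#1 T + W = 12 + 2 = 14; 14 ≤ 14  ✓
#2 U = 10 lies in [8, 11]  ✓
#3 max(2, 7) = 7  ✓
#4 U + W = 10 + 2 = 12; 12 > 10  ✓
#5 3T + 4X = 3(12) + 4(6) = 60  ✓
#6 max(12, 10, 6) = 12  ✓
#7 |10 − 6| = 4  ✓
#8 X = 6 is even  ✗
#9 |6 − 7| = 1; 1 ≤ 2  ✓
#10 T=12, U=10, Y=7; 1 of them equals 10  ✓
#11 T − Y = 12 − 7 = 5  ✓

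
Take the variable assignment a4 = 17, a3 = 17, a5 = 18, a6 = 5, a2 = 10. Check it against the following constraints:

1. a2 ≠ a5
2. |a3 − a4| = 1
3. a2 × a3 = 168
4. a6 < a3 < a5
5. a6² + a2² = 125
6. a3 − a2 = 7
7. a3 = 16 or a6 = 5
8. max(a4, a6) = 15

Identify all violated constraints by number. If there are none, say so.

Violated: 2, 3, and 8.

1. a2 = 10, a5 = 18; distinct  ✔
2. |17 − 17| = 0, not 1  ✘
3. a2 × a3 = 10 × 17 = 170, not 168  ✘
4. values 5 < 17 < 18  ✔
5. a6² + a2² = 5² + 10² = 25 + 100 = 125  ✔
6. a3 − a2 = 17 − 10 = 7  ✔
7. a3 = 17 ≠ 16, but a6 = 5 = 5 (second disjunct)  ✔
8. max(17, 5) = 17, not 15  ✘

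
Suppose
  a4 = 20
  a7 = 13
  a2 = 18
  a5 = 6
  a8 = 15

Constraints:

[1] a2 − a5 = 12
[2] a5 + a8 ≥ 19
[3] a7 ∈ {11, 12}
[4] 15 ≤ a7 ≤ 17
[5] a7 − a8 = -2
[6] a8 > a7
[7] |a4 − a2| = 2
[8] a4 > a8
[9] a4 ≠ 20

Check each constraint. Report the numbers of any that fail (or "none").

[1] a2 − a5 = 18 − 6 = 12  yes
[2] a5 + a8 = 6 + 15 = 21; 21 ≥ 19  yes
[3] a7 = 13 is not in {11, 12}  no
[4] a7 = 13 is outside [15, 17]  no
[5] a7 − a8 = 13 − 15 = -2  yes
[6] a8 = 15, a7 = 13; 15 > 13  yes
[7] |20 − 18| = 2  yes
[8] a4 = 20, a8 = 15; 20 > 15  yes
[9] a4 = 20, but 20 is required to differ  no

Constraints 3, 4, and 9 are violated.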